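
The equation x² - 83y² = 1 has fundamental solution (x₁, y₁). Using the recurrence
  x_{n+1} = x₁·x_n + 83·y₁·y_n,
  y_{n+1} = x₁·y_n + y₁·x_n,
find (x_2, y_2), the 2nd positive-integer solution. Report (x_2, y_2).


Step 1: Find the fundamental solution (x₁, y₁) of x² - 83y² = 1.
  Expand √83 as a continued fraction. a₀ = ⌊√83⌋ = 9; iterate m_{k+1} = d_k·a_k − m_k, d_{k+1} = (83 − m_{k+1}²)/d_k, a_{k+1} = ⌊(a₀ + m_{k+1})/d_{k+1}⌋ (starting m₀ = 0, d₀ = 1), with convergents p_k = a_k·p_{k-1} + p_{k-2}, q_k = a_k·q_{k-1} + q_{k-2} (p₋₁ = 1, q₋₁ = 0):
  k = 0: a₀ = 9; p₀/q₀ = 9/1; p₀² − 83·q₀² = 81 − 83 = -2.
  k = 1: m = 9, d = 2, a = ⌊(9 + 9)/2⌋ = 9; p/q = (9·9 + 1)/(9·1 + 0) = 82/9; p² − 83·q² = 6724 − 6723 = 1.
  The first convergent with p² − 83·q² = 1 gives the fundamental solution (x₁, y₁) = (82, 9).
Step 2: Apply the recurrence (x_{n+1}, y_{n+1}) = (x₁x_n + 83y₁y_n, x₁y_n + y₁x_n) repeatedly.
  From (x_1, y_1) = (82, 9): x_2 = 82·82 + 83·9·9 = 13447; y_2 = 82·9 + 9·82 = 1476.
Step 3: Verify x_2² - 83·y_2² = 180821809 - 180821808 = 1 (should be 1). ✓

(x_1, y_1) = (82, 9); (x_2, y_2) = (13447, 1476).


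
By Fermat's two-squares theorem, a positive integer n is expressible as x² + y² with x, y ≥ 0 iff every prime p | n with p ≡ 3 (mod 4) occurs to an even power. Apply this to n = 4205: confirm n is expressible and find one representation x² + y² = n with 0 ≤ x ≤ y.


Step 1: Factor n = 4205 = 5 · 29^2.
Step 2: Check the mod-4 condition on each prime factor: 5 ≡ 1 (mod 4), exponent 1; 29 ≡ 1 (mod 4), exponent 2.
All primes ≡ 3 (mod 4) appear to even exponent (or don't appear), so by the two-squares theorem n IS expressible as a sum of two squares.
Step 3: Build a representation. Here n = 5 · 29 · 29 is a product of primes ≡ 1 (mod 4). Each prime p ≡ 1 (mod 4) is itself a sum of two squares; find a² by testing p − a² for a perfect square:
  5: 5 − 1² = 4 = 2² ⇒ 5 = 1² + 2².
  29: 29 − 1² = 28, 29 − 2² = 25 = 5² ⇒ 29 = 2² + 5².
  Combine using the Brahmagupta–Fibonacci identity (a² + b²)(c² + d²) = (ac − bd)² + (ad + bc)² = (ac + bd)² + (ad − bc)²:
  5 · 29 = 145: from (1² + 2²)(2² + 5²), take (1·2 − 2·5, 1·5 + 2·2) = (2 − 10, 5 + 4) = (-8, 9); dropping signs (only squares matter) gives (8, 9); check 8² + 9² = 64 + 81 = 145 ✓.
  145 · 29 = 4205: from (8² + 9²)(2² + 5²), take (8·2 − 9·5, 8·5 + 9·2) = (16 − 45, 40 + 18) = (-29, 58); dropping signs (only squares matter) gives (29, 58); check 29² + 58² = 841 + 3364 = 4205 ✓.
Step 4: Order so x ≤ y and verify: 29² + 58² = 841 + 3364 = 4205 = n. ✓

n = 4205 = 29² + 58² (one valid representation with x ≤ y).


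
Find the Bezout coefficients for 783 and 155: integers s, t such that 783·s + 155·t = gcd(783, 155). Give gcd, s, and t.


Euclidean algorithm on (783, 155) — divide until remainder is 0:
  783 = 5 · 155 + 8
  155 = 19 · 8 + 3
  8 = 2 · 3 + 2
  3 = 1 · 2 + 1
  2 = 2 · 1 + 0
gcd(783, 155) = 1.
Track Bezout coefficients alongside the remainders: start with r₀ = 783 = a·1 + b·0 (s = 1, t = 0) and r₁ = 155 = a·0 + b·1 (s = 0, t = 1); each new remainder r_{k+1} = r_{k-1} − q_k·r_k inherits s_{k+1} = s_{k-1} − q_k·s_k, t_{k+1} = t_{k-1} − q_k·t_k, so r_k = a·s_k + b·t_k at every step:
  q = 5: r = 8, s = 1 − 5·0 = 1, t = 0 − 5·1 = -5  (check: 783·1 + 155·(-5) = 8)
  q = 19: r = 3, s = 0 − 19·1 = -19, t = 1 − 19·(-5) = 96  (check: 783·(-19) + 155·96 = 3)
  q = 2: r = 2, s = 1 − 2·(-19) = 39, t = -5 − 2·96 = -197  (check: 783·39 + 155·(-197) = 2)
  q = 1: r = 1, s = -19 − 1·39 = -58, t = 96 − 1·(-197) = 293  (check: 783·(-58) + 155·293 = 1)
The row with r = 1 (the gcd) gives the Bezout coefficients s = -58, t = 293.
Result: 783 · (-58) + 155 · (293) = 1.

gcd(783, 155) = 1; s = -58, t = 293 (check: 783·(-58) + 155·293 = 1).


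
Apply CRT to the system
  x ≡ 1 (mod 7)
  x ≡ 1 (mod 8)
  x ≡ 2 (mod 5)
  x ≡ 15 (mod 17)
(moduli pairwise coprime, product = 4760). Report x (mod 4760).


Product of moduli M = 7 · 8 · 5 · 17 = 4760.
Merge one congruence at a time:
  Start: x ≡ 1 (mod 7).
  Combine with x ≡ 1 (mod 8); new modulus lcm = 56.
    Write x = 1 + 7·t and substitute into x ≡ 1 (mod 8): 7·t ≡ 1 − 1 = 0 (mod 8).
    The inverse of 7 mod 8 is 7 (since 7·7 = 49 = 6·8 + 1), so t ≡ 7·0 = 0 ≡ 0 (mod 8).
    Then x = 1 + 7·0 = 1, valid modulo lcm(7, 8) = 56: x ≡ 1 (mod 56).
  Combine with x ≡ 2 (mod 5); new modulus lcm = 280.
    Write x = 1 + 56·t and substitute into x ≡ 2 (mod 5): 56·t ≡ 2 − 1 = 1 (mod 5).
    Reduce coefficients mod 5: 1·t ≡ 1 (mod 5).
    So t ≡ 1 (mod 5).
    Then x = 1 + 56·1 = 57, valid modulo lcm(56, 5) = 280: x ≡ 57 (mod 280).
  Combine with x ≡ 15 (mod 17); new modulus lcm = 4760.
    Write x = 57 + 280·t and substitute into x ≡ 15 (mod 17): 280·t ≡ 15 − 57 = -42 (mod 17).
    Reduce coefficients mod 17: 8·t ≡ 9 (mod 17).
    The inverse of 8 mod 17 is 15 (since 8·15 = 120 = 7·17 + 1), so t ≡ 15·9 = 135 ≡ 16 (mod 17).
    Then x = 57 + 280·16 = 4537, valid modulo lcm(280, 17) = 4760: x ≡ 4537 (mod 4760).
Verify against each original: 4537 mod 7 = 1, 4537 mod 8 = 1, 4537 mod 5 = 2, 4537 mod 17 = 15.

x ≡ 4537 (mod 4760).


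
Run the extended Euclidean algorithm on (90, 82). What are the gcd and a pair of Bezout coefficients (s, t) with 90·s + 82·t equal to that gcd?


Euclidean algorithm on (90, 82) — divide until remainder is 0:
  90 = 1 · 82 + 8
  82 = 10 · 8 + 2
  8 = 4 · 2 + 0
gcd(90, 82) = 2.
Track Bezout coefficients alongside the remainders: start with r₀ = 90 = a·1 + b·0 (s = 1, t = 0) and r₁ = 82 = a·0 + b·1 (s = 0, t = 1); each new remainder r_{k+1} = r_{k-1} − q_k·r_k inherits s_{k+1} = s_{k-1} − q_k·s_k, t_{k+1} = t_{k-1} − q_k·t_k, so r_k = a·s_k + b·t_k at every step:
  q = 1: r = 8, s = 1 − 1·0 = 1, t = 0 − 1·1 = -1  (check: 90·1 + 82·(-1) = 8)
  q = 10: r = 2, s = 0 − 10·1 = -10, t = 1 − 10·(-1) = 11  (check: 90·(-10) + 82·11 = 2)
The row with r = 2 (the gcd) gives the Bezout coefficients s = -10, t = 11.
Result: 90 · (-10) + 82 · (11) = 2.

gcd(90, 82) = 2; s = -10, t = 11 (check: 90·(-10) + 82·11 = 2).


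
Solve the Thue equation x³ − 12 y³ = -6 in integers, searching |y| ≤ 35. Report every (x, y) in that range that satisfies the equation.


The equation is x³ - 12y³ = -6. For fixed y, x³ = 12·y³ − 6, so a solution requires the RHS to be a perfect cube.
Strategy: iterate y from -35 to 35, compute RHS = 12·y³ − 6, and check whether it is a (positive or negative) perfect cube.
Check small values of y:
  y = 0: RHS = -6 is not a perfect cube.
  y = 1: RHS = 6 is not a perfect cube.
  y = -1: RHS = -18 is not a perfect cube.
  y = 2: RHS = 90 is not a perfect cube.
  y = -2: RHS = -102 is not a perfect cube.
  y = 3: RHS = 318 is not a perfect cube.
  y = -3: RHS = -330 is not a perfect cube.
Continuing the search up to |y| = 35 finds no solutions either.
No (x, y) in the scanned range satisfies the equation.

No integer solutions with |y| ≤ 35.


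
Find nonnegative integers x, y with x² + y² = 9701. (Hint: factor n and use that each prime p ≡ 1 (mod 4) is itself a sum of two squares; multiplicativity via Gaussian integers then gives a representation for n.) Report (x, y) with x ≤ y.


Step 1: Factor n = 9701 = 89 · 109.
Step 2: Check the mod-4 condition on each prime factor: 89 ≡ 1 (mod 4), exponent 1; 109 ≡ 1 (mod 4), exponent 1.
All primes ≡ 3 (mod 4) appear to even exponent (or don't appear), so by the two-squares theorem n IS expressible as a sum of two squares.
Step 3: Build a representation. Here n = 89 · 109 is a product of primes ≡ 1 (mod 4). Each prime p ≡ 1 (mod 4) is itself a sum of two squares; find a² by testing p − a² for a perfect square:
  89: 89 − 1² = 88, 89 − 2² = 85, 89 − 3² = 80, 89 − 4² = 73, 89 − 5² = 64 = 8² ⇒ 89 = 5² + 8².
  109: 109 − 1² = 108, 109 − 2² = 105, 109 − 3² = 100 = 10² ⇒ 109 = 3² + 10².
  Combine using the Brahmagupta–Fibonacci identity (a² + b²)(c² + d²) = (ac − bd)² + (ad + bc)² = (ac + bd)² + (ad − bc)²:
  89 · 109 = 9701: from (5² + 8²)(3² + 10²), take (5·3 − 8·10, 5·10 + 8·3) = (15 − 80, 50 + 24) = (-65, 74); dropping signs (only squares matter) gives (65, 74); check 65² + 74² = 4225 + 5476 = 9701 ✓.
Step 4: Order so x ≤ y and verify: 65² + 74² = 4225 + 5476 = 9701 = n. ✓

n = 9701 = 65² + 74² (one valid representation with x ≤ y).


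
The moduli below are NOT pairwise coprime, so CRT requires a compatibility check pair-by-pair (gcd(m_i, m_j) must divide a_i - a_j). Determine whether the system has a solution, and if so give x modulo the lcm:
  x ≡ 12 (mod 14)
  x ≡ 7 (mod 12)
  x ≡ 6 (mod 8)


Moduli 14, 12, 8 are not pairwise coprime, so CRT works modulo lcm(m_i) when all pairwise compatibility conditions hold.
Pairwise compatibility: gcd(m_i, m_j) must divide a_i - a_j for every pair.
Merge one congruence at a time:
  Start: x ≡ 12 (mod 14).
  Combine with x ≡ 7 (mod 12): gcd(14, 12) = 2, and 7 - 12 = -5 is NOT divisible by 2.
    ⇒ system is inconsistent (no integer solution).

No solution (the system is inconsistent).


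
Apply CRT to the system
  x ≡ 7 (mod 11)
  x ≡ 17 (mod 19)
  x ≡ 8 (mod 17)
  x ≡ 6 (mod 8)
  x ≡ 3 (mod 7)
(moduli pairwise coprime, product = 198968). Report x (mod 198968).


Product of moduli M = 11 · 19 · 17 · 8 · 7 = 198968.
Merge one congruence at a time:
  Start: x ≡ 7 (mod 11).
  Combine with x ≡ 17 (mod 19); new modulus lcm = 209.
    Write x = 7 + 11·t and substitute into x ≡ 17 (mod 19): 11·t ≡ 17 − 7 = 10 (mod 19).
    The inverse of 11 mod 19 is 7 (since 11·7 = 77 = 4·19 + 1), so t ≡ 7·10 = 70 ≡ 13 (mod 19).
    Then x = 7 + 11·13 = 150, valid modulo lcm(11, 19) = 209: x ≡ 150 (mod 209).
  Combine with x ≡ 8 (mod 17); new modulus lcm = 3553.
    Write x = 150 + 209·t and substitute into x ≡ 8 (mod 17): 209·t ≡ 8 − 150 = -142 (mod 17).
    Reduce coefficients mod 17: 5·t ≡ 11 (mod 17).
    The inverse of 5 mod 17 is 7 (since 5·7 = 35 = 2·17 + 1), so t ≡ 7·11 = 77 ≡ 9 (mod 17).
    Then x = 150 + 209·9 = 2031, valid modulo lcm(209, 17) = 3553: x ≡ 2031 (mod 3553).
  Combine with x ≡ 6 (mod 8); new modulus lcm = 28424.
    Write x = 2031 + 3553·t and substitute into x ≡ 6 (mod 8): 3553·t ≡ 6 − 2031 = -2025 (mod 8).
    Reduce coefficients mod 8: 1·t ≡ 7 (mod 8).
    So t ≡ 7 (mod 8).
    Then x = 2031 + 3553·7 = 26902, valid modulo lcm(3553, 8) = 28424: x ≡ 26902 (mod 28424).
  Combine with x ≡ 3 (mod 7); new modulus lcm = 198968.
    Write x = 26902 + 28424·t and substitute into x ≡ 3 (mod 7): 28424·t ≡ 3 − 26902 = -26899 (mod 7).
    Reduce coefficients mod 7: 4·t ≡ 2 (mod 7).
    The inverse of 4 mod 7 is 2 (since 4·2 = 8 = 1·7 + 1), so t ≡ 2·2 = 4 ≡ 4 (mod 7).
    Then x = 26902 + 28424·4 = 140598, valid modulo lcm(28424, 7) = 198968: x ≡ 140598 (mod 198968).
Verify against each original: 140598 mod 11 = 7, 140598 mod 19 = 17, 140598 mod 17 = 8, 140598 mod 8 = 6, 140598 mod 7 = 3.

x ≡ 140598 (mod 198968).


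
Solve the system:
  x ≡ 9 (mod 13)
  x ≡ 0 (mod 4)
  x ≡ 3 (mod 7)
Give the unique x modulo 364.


Moduli 13, 4, 7 are pairwise coprime; by CRT there is a unique solution modulo M = 13 · 4 · 7 = 364.
Solve pairwise, accumulating the modulus:
  Start with x ≡ 9 (mod 13).
  Combine with x ≡ 0 (mod 4): since gcd(13, 4) = 1, we get a unique residue mod 52.
    Write x = 9 + 13·t and substitute into x ≡ 0 (mod 4): 13·t ≡ 0 − 9 = -9 (mod 4).
    Reduce coefficients mod 4: 1·t ≡ 3 (mod 4).
    So t ≡ 3 (mod 4).
    Then x = 9 + 13·3 = 48, valid modulo lcm(13, 4) = 52: x ≡ 48 (mod 52).
  Combine with x ≡ 3 (mod 7): since gcd(52, 7) = 1, we get a unique residue mod 364.
    Write x = 48 + 52·t and substitute into x ≡ 3 (mod 7): 52·t ≡ 3 − 48 = -45 (mod 7).
    Reduce coefficients mod 7: 3·t ≡ 4 (mod 7).
    The inverse of 3 mod 7 is 5 (since 3·5 = 15 = 2·7 + 1), so t ≡ 5·4 = 20 ≡ 6 (mod 7).
    Then x = 48 + 52·6 = 360, valid modulo lcm(52, 7) = 364: x ≡ 360 (mod 364).
Verify: 360 mod 13 = 9 ✓, 360 mod 4 = 0 ✓, 360 mod 7 = 3 ✓.

x ≡ 360 (mod 364).


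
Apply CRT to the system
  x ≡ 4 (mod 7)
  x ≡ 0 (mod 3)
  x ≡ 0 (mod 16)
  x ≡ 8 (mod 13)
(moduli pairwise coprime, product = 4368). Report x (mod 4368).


Product of moduli M = 7 · 3 · 16 · 13 = 4368.
Merge one congruence at a time:
  Start: x ≡ 4 (mod 7).
  Combine with x ≡ 0 (mod 3); new modulus lcm = 21.
    Write x = 4 + 7·t and substitute into x ≡ 0 (mod 3): 7·t ≡ 0 − 4 = -4 (mod 3).
    Reduce coefficients mod 3: 1·t ≡ 2 (mod 3).
    So t ≡ 2 (mod 3).
    Then x = 4 + 7·2 = 18, valid modulo lcm(7, 3) = 21: x ≡ 18 (mod 21).
  Combine with x ≡ 0 (mod 16); new modulus lcm = 336.
    Write x = 18 + 21·t and substitute into x ≡ 0 (mod 16): 21·t ≡ 0 − 18 = -18 (mod 16).
    Reduce coefficients mod 16: 5·t ≡ 14 (mod 16).
    The inverse of 5 mod 16 is 13 (since 5·13 = 65 = 4·16 + 1), so t ≡ 13·14 = 182 ≡ 6 (mod 16).
    Then x = 18 + 21·6 = 144, valid modulo lcm(21, 16) = 336: x ≡ 144 (mod 336).
  Combine with x ≡ 8 (mod 13); new modulus lcm = 4368.
    Write x = 144 + 336·t and substitute into x ≡ 8 (mod 13): 336·t ≡ 8 − 144 = -136 (mod 13).
    Reduce coefficients mod 13: 11·t ≡ 7 (mod 13).
    The inverse of 11 mod 13 is 6 (since 11·6 = 66 = 5·13 + 1), so t ≡ 6·7 = 42 ≡ 3 (mod 13).
    Then x = 144 + 336·3 = 1152, valid modulo lcm(336, 13) = 4368: x ≡ 1152 (mod 4368).
Verify against each original: 1152 mod 7 = 4, 1152 mod 3 = 0, 1152 mod 16 = 0, 1152 mod 13 = 8.

x ≡ 1152 (mod 4368).


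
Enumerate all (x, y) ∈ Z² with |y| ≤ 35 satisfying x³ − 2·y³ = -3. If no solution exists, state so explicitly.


The equation is x³ - 2y³ = -3. For fixed y, x³ = 2·y³ − 3, so a solution requires the RHS to be a perfect cube.
Strategy: iterate y from -35 to 35, compute RHS = 2·y³ − 3, and check whether it is a (positive or negative) perfect cube.
Check small values of y:
  y = 0: RHS = -3 is not a perfect cube.
  y = 1: RHS = -1 = (-1)³ ⇒ x = -1 works.
  y = -1: RHS = -5 is not a perfect cube.
  y = 2: RHS = 13 is not a perfect cube.
  y = -2: RHS = -19 is not a perfect cube.
  y = 3: RHS = 51 is not a perfect cube.
  y = -3: RHS = -57 is not a perfect cube.
Continuing, at y = 4: RHS = 125 = (5)³ ⇒ x = 5 works.
Searching the remaining y in |y| ≤ 35 finds no further solutions.
Collected solutions: (-1, 1), (5, 4).

Solutions (with |y| ≤ 35): (-1, 1), (5, 4).


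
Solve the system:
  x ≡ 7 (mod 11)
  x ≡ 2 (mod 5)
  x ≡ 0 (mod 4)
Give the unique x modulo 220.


Moduli 11, 5, 4 are pairwise coprime; by CRT there is a unique solution modulo M = 11 · 5 · 4 = 220.
Solve pairwise, accumulating the modulus:
  Start with x ≡ 7 (mod 11).
  Combine with x ≡ 2 (mod 5): since gcd(11, 5) = 1, we get a unique residue mod 55.
    Write x = 7 + 11·t and substitute into x ≡ 2 (mod 5): 11·t ≡ 2 − 7 = -5 (mod 5).
    Reduce coefficients mod 5: 1·t ≡ 0 (mod 5).
    So t ≡ 0 (mod 5).
    Then x = 7 + 11·0 = 7, valid modulo lcm(11, 5) = 55: x ≡ 7 (mod 55).
  Combine with x ≡ 0 (mod 4): since gcd(55, 4) = 1, we get a unique residue mod 220.
    Write x = 7 + 55·t and substitute into x ≡ 0 (mod 4): 55·t ≡ 0 − 7 = -7 (mod 4).
    Reduce coefficients mod 4: 3·t ≡ 1 (mod 4).
    The inverse of 3 mod 4 is 3 (since 3·3 = 9 = 2·4 + 1), so t ≡ 3·1 = 3 ≡ 3 (mod 4).
    Then x = 7 + 55·3 = 172, valid modulo lcm(55, 4) = 220: x ≡ 172 (mod 220).
Verify: 172 mod 11 = 7 ✓, 172 mod 5 = 2 ✓, 172 mod 4 = 0 ✓.

x ≡ 172 (mod 220).


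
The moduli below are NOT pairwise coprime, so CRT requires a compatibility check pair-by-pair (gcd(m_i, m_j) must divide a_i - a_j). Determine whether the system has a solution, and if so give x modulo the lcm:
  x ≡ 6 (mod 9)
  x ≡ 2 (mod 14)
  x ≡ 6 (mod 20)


Moduli 9, 14, 20 are not pairwise coprime, so CRT works modulo lcm(m_i) when all pairwise compatibility conditions hold.
Pairwise compatibility: gcd(m_i, m_j) must divide a_i - a_j for every pair.
Merge one congruence at a time:
  Start: x ≡ 6 (mod 9).
  Combine with x ≡ 2 (mod 14): gcd(9, 14) = 1; 2 - 6 = -4, which IS divisible by 1, so compatible.
    Write x = 6 + 9·t and substitute into x ≡ 2 (mod 14): 9·t ≡ 2 − 6 = -4 (mod 14).
    Reduce coefficients mod 14: 9·t ≡ 10 (mod 14).
    The inverse of 9 mod 14 is 11 (since 9·11 = 99 = 7·14 + 1), so t ≡ 11·10 = 110 ≡ 12 (mod 14).
    Then x = 6 + 9·12 = 114, valid modulo lcm(9, 14) = 126: x ≡ 114 (mod 126).
  Combine with x ≡ 6 (mod 20): gcd(126, 20) = 2; 6 - 114 = -108, which IS divisible by 2, so compatible.
    Write x = 114 + 126·t and substitute into x ≡ 6 (mod 20): 126·t ≡ 6 − 114 = -108 (mod 20).
    Divide the congruence (and modulus) by g = 2: 63·t ≡ -54 (mod 10).
    Reduce coefficients mod 10: 3·t ≡ 6 (mod 10).
    The inverse of 3 mod 10 is 7 (since 3·7 = 21 = 2·10 + 1), so t ≡ 7·6 = 42 ≡ 2 (mod 10).
    Then x = 114 + 126·2 = 366, valid modulo lcm(126, 20) = 1260: x ≡ 366 (mod 1260).
Verify: 366 mod 9 = 6, 366 mod 14 = 2, 366 mod 20 = 6.

x ≡ 366 (mod 1260).


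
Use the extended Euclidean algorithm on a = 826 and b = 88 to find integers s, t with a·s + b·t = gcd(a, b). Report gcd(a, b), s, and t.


Euclidean algorithm on (826, 88) — divide until remainder is 0:
  826 = 9 · 88 + 34
  88 = 2 · 34 + 20
  34 = 1 · 20 + 14
  20 = 1 · 14 + 6
  14 = 2 · 6 + 2
  6 = 3 · 2 + 0
gcd(826, 88) = 2.
Track Bezout coefficients alongside the remainders: start with r₀ = 826 = a·1 + b·0 (s = 1, t = 0) and r₁ = 88 = a·0 + b·1 (s = 0, t = 1); each new remainder r_{k+1} = r_{k-1} − q_k·r_k inherits s_{k+1} = s_{k-1} − q_k·s_k, t_{k+1} = t_{k-1} − q_k·t_k, so r_k = a·s_k + b·t_k at every step:
  q = 9: r = 34, s = 1 − 9·0 = 1, t = 0 − 9·1 = -9  (check: 826·1 + 88·(-9) = 34)
  q = 2: r = 20, s = 0 − 2·1 = -2, t = 1 − 2·(-9) = 19  (check: 826·(-2) + 88·19 = 20)
  q = 1: r = 14, s = 1 − 1·(-2) = 3, t = -9 − 1·19 = -28  (check: 826·3 + 88·(-28) = 14)
  q = 1: r = 6, s = -2 − 1·3 = -5, t = 19 − 1·(-28) = 47  (check: 826·(-5) + 88·47 = 6)
  q = 2: r = 2, s = 3 − 2·(-5) = 13, t = -28 − 2·47 = -122  (check: 826·13 + 88·(-122) = 2)
The row with r = 2 (the gcd) gives the Bezout coefficients s = 13, t = -122.
Result: 826 · (13) + 88 · (-122) = 2.

gcd(826, 88) = 2; s = 13, t = -122 (check: 826·13 + 88·(-122) = 2).


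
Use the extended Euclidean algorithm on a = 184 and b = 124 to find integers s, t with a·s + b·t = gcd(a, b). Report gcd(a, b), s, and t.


Euclidean algorithm on (184, 124) — divide until remainder is 0:
  184 = 1 · 124 + 60
  124 = 2 · 60 + 4
  60 = 15 · 4 + 0
gcd(184, 124) = 4.
Track Bezout coefficients alongside the remainders: start with r₀ = 184 = a·1 + b·0 (s = 1, t = 0) and r₁ = 124 = a·0 + b·1 (s = 0, t = 1); each new remainder r_{k+1} = r_{k-1} − q_k·r_k inherits s_{k+1} = s_{k-1} − q_k·s_k, t_{k+1} = t_{k-1} − q_k·t_k, so r_k = a·s_k + b·t_k at every step:
  q = 1: r = 60, s = 1 − 1·0 = 1, t = 0 − 1·1 = -1  (check: 184·1 + 124·(-1) = 60)
  q = 2: r = 4, s = 0 − 2·1 = -2, t = 1 − 2·(-1) = 3  (check: 184·(-2) + 124·3 = 4)
The row with r = 4 (the gcd) gives the Bezout coefficients s = -2, t = 3.
Result: 184 · (-2) + 124 · (3) = 4.

gcd(184, 124) = 4; s = -2, t = 3 (check: 184·(-2) + 124·3 = 4).


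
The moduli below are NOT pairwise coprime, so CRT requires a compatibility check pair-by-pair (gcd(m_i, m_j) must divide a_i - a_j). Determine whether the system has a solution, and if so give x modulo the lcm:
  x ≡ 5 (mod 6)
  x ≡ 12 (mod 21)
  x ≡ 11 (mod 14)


Moduli 6, 21, 14 are not pairwise coprime, so CRT works modulo lcm(m_i) when all pairwise compatibility conditions hold.
Pairwise compatibility: gcd(m_i, m_j) must divide a_i - a_j for every pair.
Merge one congruence at a time:
  Start: x ≡ 5 (mod 6).
  Combine with x ≡ 12 (mod 21): gcd(6, 21) = 3, and 12 - 5 = 7 is NOT divisible by 3.
    ⇒ system is inconsistent (no integer solution).

No solution (the system is inconsistent).


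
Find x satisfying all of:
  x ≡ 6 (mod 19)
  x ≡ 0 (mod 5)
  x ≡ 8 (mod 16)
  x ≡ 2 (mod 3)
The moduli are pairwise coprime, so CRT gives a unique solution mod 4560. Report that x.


Product of moduli M = 19 · 5 · 16 · 3 = 4560.
Merge one congruence at a time:
  Start: x ≡ 6 (mod 19).
  Combine with x ≡ 0 (mod 5); new modulus lcm = 95.
    Write x = 6 + 19·t and substitute into x ≡ 0 (mod 5): 19·t ≡ 0 − 6 = -6 (mod 5).
    Reduce coefficients mod 5: 4·t ≡ 4 (mod 5).
    The inverse of 4 mod 5 is 4 (since 4·4 = 16 = 3·5 + 1), so t ≡ 4·4 = 16 ≡ 1 (mod 5).
    Then x = 6 + 19·1 = 25, valid modulo lcm(19, 5) = 95: x ≡ 25 (mod 95).
  Combine with x ≡ 8 (mod 16); new modulus lcm = 1520.
    Write x = 25 + 95·t and substitute into x ≡ 8 (mod 16): 95·t ≡ 8 − 25 = -17 (mod 16).
    Reduce coefficients mod 16: 15·t ≡ 15 (mod 16).
    The inverse of 15 mod 16 is 15 (since 15·15 = 225 = 14·16 + 1), so t ≡ 15·15 = 225 ≡ 1 (mod 16).
    Then x = 25 + 95·1 = 120, valid modulo lcm(95, 16) = 1520: x ≡ 120 (mod 1520).
  Combine with x ≡ 2 (mod 3); new modulus lcm = 4560.
    Write x = 120 + 1520·t and substitute into x ≡ 2 (mod 3): 1520·t ≡ 2 − 120 = -118 (mod 3).
    Reduce coefficients mod 3: 2·t ≡ 2 (mod 3).
    The inverse of 2 mod 3 is 2 (since 2·2 = 4 = 1·3 + 1), so t ≡ 2·2 = 4 ≡ 1 (mod 3).
    Then x = 120 + 1520·1 = 1640, valid modulo lcm(1520, 3) = 4560: x ≡ 1640 (mod 4560).
Verify against each original: 1640 mod 19 = 6, 1640 mod 5 = 0, 1640 mod 16 = 8, 1640 mod 3 = 2.

x ≡ 1640 (mod 4560).


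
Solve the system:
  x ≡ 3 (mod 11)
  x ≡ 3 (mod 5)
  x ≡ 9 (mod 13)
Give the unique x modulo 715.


Moduli 11, 5, 13 are pairwise coprime; by CRT there is a unique solution modulo M = 11 · 5 · 13 = 715.
Solve pairwise, accumulating the modulus:
  Start with x ≡ 3 (mod 11).
  Combine with x ≡ 3 (mod 5): since gcd(11, 5) = 1, we get a unique residue mod 55.
    Write x = 3 + 11·t and substitute into x ≡ 3 (mod 5): 11·t ≡ 3 − 3 = 0 (mod 5).
    Reduce coefficients mod 5: 1·t ≡ 0 (mod 5).
    So t ≡ 0 (mod 5).
    Then x = 3 + 11·0 = 3, valid modulo lcm(11, 5) = 55: x ≡ 3 (mod 55).
  Combine with x ≡ 9 (mod 13): since gcd(55, 13) = 1, we get a unique residue mod 715.
    Write x = 3 + 55·t and substitute into x ≡ 9 (mod 13): 55·t ≡ 9 − 3 = 6 (mod 13).
    Reduce coefficients mod 13: 3·t ≡ 6 (mod 13).
    The inverse of 3 mod 13 is 9 (since 3·9 = 27 = 2·13 + 1), so t ≡ 9·6 = 54 ≡ 2 (mod 13).
    Then x = 3 + 55·2 = 113, valid modulo lcm(55, 13) = 715: x ≡ 113 (mod 715).
Verify: 113 mod 11 = 3 ✓, 113 mod 5 = 3 ✓, 113 mod 13 = 9 ✓.

x ≡ 113 (mod 715).


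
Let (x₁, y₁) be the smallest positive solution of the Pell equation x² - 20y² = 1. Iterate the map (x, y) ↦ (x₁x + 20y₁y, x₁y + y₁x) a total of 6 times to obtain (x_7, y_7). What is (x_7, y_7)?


Step 1: Find the fundamental solution (x₁, y₁) of x² - 20y² = 1.
  Expand √20 as a continued fraction. a₀ = ⌊√20⌋ = 4; iterate m_{k+1} = d_k·a_k − m_k, d_{k+1} = (20 − m_{k+1}²)/d_k, a_{k+1} = ⌊(a₀ + m_{k+1})/d_{k+1}⌋ (starting m₀ = 0, d₀ = 1), with convergents p_k = a_k·p_{k-1} + p_{k-2}, q_k = a_k·q_{k-1} + q_{k-2} (p₋₁ = 1, q₋₁ = 0):
  k = 0: a₀ = 4; p₀/q₀ = 4/1; p₀² − 20·q₀² = 16 − 20 = -4.
  k = 1: m = 4, d = 4, a = ⌊(4 + 4)/4⌋ = 2; p/q = (2·4 + 1)/(2·1 + 0) = 9/2; p² − 20·q² = 81 − 80 = 1.
  The first convergent with p² − 20·q² = 1 gives the fundamental solution (x₁, y₁) = (9, 2).
Step 2: Apply the recurrence (x_{n+1}, y_{n+1}) = (x₁x_n + 20y₁y_n, x₁y_n + y₁x_n) repeatedly.
  From (x_1, y_1) = (9, 2): x_2 = 9·9 + 20·2·2 = 161; y_2 = 9·2 + 2·9 = 36.
  From (x_2, y_2) = (161, 36): x_3 = 9·161 + 20·2·36 = 2889; y_3 = 9·36 + 2·161 = 646.
  From (x_3, y_3) = (2889, 646): x_4 = 9·2889 + 20·2·646 = 51841; y_4 = 9·646 + 2·2889 = 11592.
  From (x_4, y_4) = (51841, 11592): x_5 = 9·51841 + 20·2·11592 = 930249; y_5 = 9·11592 + 2·51841 = 208010.
  From (x_5, y_5) = (930249, 208010): x_6 = 9·930249 + 20·2·208010 = 16692641; y_6 = 9·208010 + 2·930249 = 3732588.
  From (x_6, y_6) = (16692641, 3732588): x_7 = 9·16692641 + 20·2·3732588 = 299537289; y_7 = 9·3732588 + 2·16692641 = 66978574.
Step 3: Verify x_7² - 20·y_7² = 89722587501469521 - 89722587501469520 = 1 (should be 1). ✓

(x_1, y_1) = (9, 2); (x_7, y_7) = (299537289, 66978574).


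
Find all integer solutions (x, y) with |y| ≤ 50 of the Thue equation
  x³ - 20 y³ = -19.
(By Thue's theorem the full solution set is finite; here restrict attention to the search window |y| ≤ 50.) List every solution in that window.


The equation is x³ - 20y³ = -19. For fixed y, x³ = 20·y³ − 19, so a solution requires the RHS to be a perfect cube.
Strategy: iterate y from -50 to 50, compute RHS = 20·y³ − 19, and check whether it is a (positive or negative) perfect cube.
Check small values of y:
  y = 0: RHS = -19 is not a perfect cube.
  y = 1: RHS = 1 = (1)³ ⇒ x = 1 works.
  y = -1: RHS = -39 is not a perfect cube.
  y = 2: RHS = 141 is not a perfect cube.
  y = -2: RHS = -179 is not a perfect cube.
  y = 3: RHS = 521 is not a perfect cube.
  y = -3: RHS = -559 is not a perfect cube.
Continuing the search up to |y| = 50 finds no further solutions beyond those listed.
Collected solutions: (1, 1).

Solutions (with |y| ≤ 50): (1, 1).


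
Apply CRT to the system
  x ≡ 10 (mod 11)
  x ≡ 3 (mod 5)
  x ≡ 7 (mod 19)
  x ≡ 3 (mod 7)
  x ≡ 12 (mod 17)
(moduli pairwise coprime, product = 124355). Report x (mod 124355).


Product of moduli M = 11 · 5 · 19 · 7 · 17 = 124355.
Merge one congruence at a time:
  Start: x ≡ 10 (mod 11).
  Combine with x ≡ 3 (mod 5); new modulus lcm = 55.
    Write x = 10 + 11·t and substitute into x ≡ 3 (mod 5): 11·t ≡ 3 − 10 = -7 (mod 5).
    Reduce coefficients mod 5: 1·t ≡ 3 (mod 5).
    So t ≡ 3 (mod 5).
    Then x = 10 + 11·3 = 43, valid modulo lcm(11, 5) = 55: x ≡ 43 (mod 55).
  Combine with x ≡ 7 (mod 19); new modulus lcm = 1045.
    Write x = 43 + 55·t and substitute into x ≡ 7 (mod 19): 55·t ≡ 7 − 43 = -36 (mod 19).
    Reduce coefficients mod 19: 17·t ≡ 2 (mod 19).
    The inverse of 17 mod 19 is 9 (since 17·9 = 153 = 8·19 + 1), so t ≡ 9·2 = 18 ≡ 18 (mod 19).
    Then x = 43 + 55·18 = 1033, valid modulo lcm(55, 19) = 1045: x ≡ 1033 (mod 1045).
  Combine with x ≡ 3 (mod 7); new modulus lcm = 7315.
    Write x = 1033 + 1045·t and substitute into x ≡ 3 (mod 7): 1045·t ≡ 3 − 1033 = -1030 (mod 7).
    Reduce coefficients mod 7: 2·t ≡ 6 (mod 7).
    The inverse of 2 mod 7 is 4 (since 2·4 = 8 = 1·7 + 1), so t ≡ 4·6 = 24 ≡ 3 (mod 7).
    Then x = 1033 + 1045·3 = 4168, valid modulo lcm(1045, 7) = 7315: x ≡ 4168 (mod 7315).
  Combine with x ≡ 12 (mod 17); new modulus lcm = 124355.
    Write x = 4168 + 7315·t and substitute into x ≡ 12 (mod 17): 7315·t ≡ 12 − 4168 = -4156 (mod 17).
    Reduce coefficients mod 17: 5·t ≡ 9 (mod 17).
    The inverse of 5 mod 17 is 7 (since 5·7 = 35 = 2·17 + 1), so t ≡ 7·9 = 63 ≡ 12 (mod 17).
    Then x = 4168 + 7315·12 = 91948, valid modulo lcm(7315, 17) = 124355: x ≡ 91948 (mod 124355).
Verify against each original: 91948 mod 11 = 10, 91948 mod 5 = 3, 91948 mod 19 = 7, 91948 mod 7 = 3, 91948 mod 17 = 12.

x ≡ 91948 (mod 124355).


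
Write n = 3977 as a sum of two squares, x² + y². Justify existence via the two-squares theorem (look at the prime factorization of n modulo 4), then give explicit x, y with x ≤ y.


Step 1: Factor n = 3977 = 41 · 97.
Step 2: Check the mod-4 condition on each prime factor: 41 ≡ 1 (mod 4), exponent 1; 97 ≡ 1 (mod 4), exponent 1.
All primes ≡ 3 (mod 4) appear to even exponent (or don't appear), so by the two-squares theorem n IS expressible as a sum of two squares.
Step 3: Build a representation. Here n = 41 · 97 is a product of primes ≡ 1 (mod 4). Each prime p ≡ 1 (mod 4) is itself a sum of two squares; find a² by testing p − a² for a perfect square:
  41: 41 − 1² = 40, 41 − 2² = 37, 41 − 3² = 32, 41 − 4² = 25 = 5² ⇒ 41 = 4² + 5².
  97: 97 − 1² = 96, 97 − 2² = 93, 97 − 3² = 88, 97 − 4² = 81 = 9² ⇒ 97 = 4² + 9².
  Combine using the Brahmagupta–Fibonacci identity (a² + b²)(c² + d²) = (ac − bd)² + (ad + bc)² = (ac + bd)² + (ad − bc)²:
  41 · 97 = 3977: from (4² + 5²)(4² + 9²), take (4·4 − 5·9, 4·9 + 5·4) = (16 − 45, 36 + 20) = (-29, 56); dropping signs (only squares matter) gives (29, 56); check 29² + 56² = 841 + 3136 = 3977 ✓.
Step 4: Order so x ≤ y and verify: 29² + 56² = 841 + 3136 = 3977 = n. ✓

n = 3977 = 29² + 56² (one valid representation with x ≤ y).


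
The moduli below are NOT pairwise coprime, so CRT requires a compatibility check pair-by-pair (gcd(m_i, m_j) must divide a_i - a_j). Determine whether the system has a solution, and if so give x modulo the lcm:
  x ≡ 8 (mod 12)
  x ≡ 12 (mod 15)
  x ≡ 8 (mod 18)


Moduli 12, 15, 18 are not pairwise coprime, so CRT works modulo lcm(m_i) when all pairwise compatibility conditions hold.
Pairwise compatibility: gcd(m_i, m_j) must divide a_i - a_j for every pair.
Merge one congruence at a time:
  Start: x ≡ 8 (mod 12).
  Combine with x ≡ 12 (mod 15): gcd(12, 15) = 3, and 12 - 8 = 4 is NOT divisible by 3.
    ⇒ system is inconsistent (no integer solution).

No solution (the system is inconsistent).


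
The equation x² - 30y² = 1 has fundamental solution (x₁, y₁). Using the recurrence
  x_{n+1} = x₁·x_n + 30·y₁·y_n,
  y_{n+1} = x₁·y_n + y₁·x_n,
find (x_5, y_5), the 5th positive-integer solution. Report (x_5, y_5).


Step 1: Find the fundamental solution (x₁, y₁) of x² - 30y² = 1.
  Expand √30 as a continued fraction. a₀ = ⌊√30⌋ = 5; iterate m_{k+1} = d_k·a_k − m_k, d_{k+1} = (30 − m_{k+1}²)/d_k, a_{k+1} = ⌊(a₀ + m_{k+1})/d_{k+1}⌋ (starting m₀ = 0, d₀ = 1), with convergents p_k = a_k·p_{k-1} + p_{k-2}, q_k = a_k·q_{k-1} + q_{k-2} (p₋₁ = 1, q₋₁ = 0):
  k = 0: a₀ = 5; p₀/q₀ = 5/1; p₀² − 30·q₀² = 25 − 30 = -5.
  k = 1: m = 5, d = 5, a = ⌊(5 + 5)/5⌋ = 2; p/q = (2·5 + 1)/(2·1 + 0) = 11/2; p² − 30·q² = 121 − 120 = 1.
  The first convergent with p² − 30·q² = 1 gives the fundamental solution (x₁, y₁) = (11, 2).
Step 2: Apply the recurrence (x_{n+1}, y_{n+1}) = (x₁x_n + 30y₁y_n, x₁y_n + y₁x_n) repeatedly.
  From (x_1, y_1) = (11, 2): x_2 = 11·11 + 30·2·2 = 241; y_2 = 11·2 + 2·11 = 44.
  From (x_2, y_2) = (241, 44): x_3 = 11·241 + 30·2·44 = 5291; y_3 = 11·44 + 2·241 = 966.
  From (x_3, y_3) = (5291, 966): x_4 = 11·5291 + 30·2·966 = 116161; y_4 = 11·966 + 2·5291 = 21208.
  From (x_4, y_4) = (116161, 21208): x_5 = 11·116161 + 30·2·21208 = 2550251; y_5 = 11·21208 + 2·116161 = 465610.
Step 3: Verify x_5² - 30·y_5² = 6503780163001 - 6503780163000 = 1 (should be 1). ✓

(x_1, y_1) = (11, 2); (x_5, y_5) = (2550251, 465610).


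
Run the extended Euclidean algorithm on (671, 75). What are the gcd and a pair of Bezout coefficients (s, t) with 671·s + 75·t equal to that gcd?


Euclidean algorithm on (671, 75) — divide until remainder is 0:
  671 = 8 · 75 + 71
  75 = 1 · 71 + 4
  71 = 17 · 4 + 3
  4 = 1 · 3 + 1
  3 = 3 · 1 + 0
gcd(671, 75) = 1.
Track Bezout coefficients alongside the remainders: start with r₀ = 671 = a·1 + b·0 (s = 1, t = 0) and r₁ = 75 = a·0 + b·1 (s = 0, t = 1); each new remainder r_{k+1} = r_{k-1} − q_k·r_k inherits s_{k+1} = s_{k-1} − q_k·s_k, t_{k+1} = t_{k-1} − q_k·t_k, so r_k = a·s_k + b·t_k at every step:
  q = 8: r = 71, s = 1 − 8·0 = 1, t = 0 − 8·1 = -8  (check: 671·1 + 75·(-8) = 71)
  q = 1: r = 4, s = 0 − 1·1 = -1, t = 1 − 1·(-8) = 9  (check: 671·(-1) + 75·9 = 4)
  q = 17: r = 3, s = 1 − 17·(-1) = 18, t = -8 − 17·9 = -161  (check: 671·18 + 75·(-161) = 3)
  q = 1: r = 1, s = -1 − 1·18 = -19, t = 9 − 1·(-161) = 170  (check: 671·(-19) + 75·170 = 1)
The row with r = 1 (the gcd) gives the Bezout coefficients s = -19, t = 170.
Result: 671 · (-19) + 75 · (170) = 1.

gcd(671, 75) = 1; s = -19, t = 170 (check: 671·(-19) + 75·170 = 1).


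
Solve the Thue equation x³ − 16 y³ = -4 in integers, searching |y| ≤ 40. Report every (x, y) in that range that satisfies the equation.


The equation is x³ - 16y³ = -4. For fixed y, x³ = 16·y³ − 4, so a solution requires the RHS to be a perfect cube.
Strategy: iterate y from -40 to 40, compute RHS = 16·y³ − 4, and check whether it is a (positive or negative) perfect cube.
Check small values of y:
  y = 0: RHS = -4 is not a perfect cube.
  y = 1: RHS = 12 is not a perfect cube.
  y = -1: RHS = -20 is not a perfect cube.
  y = 2: RHS = 124 is not a perfect cube.
  y = -2: RHS = -132 is not a perfect cube.
  y = 3: RHS = 428 is not a perfect cube.
  y = -3: RHS = -436 is not a perfect cube.
Continuing the search up to |y| = 40 finds no solutions either.
No (x, y) in the scanned range satisfies the equation.

No integer solutions with |y| ≤ 40.


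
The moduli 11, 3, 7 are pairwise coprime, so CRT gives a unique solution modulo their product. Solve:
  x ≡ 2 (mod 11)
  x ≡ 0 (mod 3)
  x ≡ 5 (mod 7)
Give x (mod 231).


Moduli 11, 3, 7 are pairwise coprime; by CRT there is a unique solution modulo M = 11 · 3 · 7 = 231.
Solve pairwise, accumulating the modulus:
  Start with x ≡ 2 (mod 11).
  Combine with x ≡ 0 (mod 3): since gcd(11, 3) = 1, we get a unique residue mod 33.
    Write x = 2 + 11·t and substitute into x ≡ 0 (mod 3): 11·t ≡ 0 − 2 = -2 (mod 3).
    Reduce coefficients mod 3: 2·t ≡ 1 (mod 3).
    The inverse of 2 mod 3 is 2 (since 2·2 = 4 = 1·3 + 1), so t ≡ 2·1 = 2 ≡ 2 (mod 3).
    Then x = 2 + 11·2 = 24, valid modulo lcm(11, 3) = 33: x ≡ 24 (mod 33).
  Combine with x ≡ 5 (mod 7): since gcd(33, 7) = 1, we get a unique residue mod 231.
    Write x = 24 + 33·t and substitute into x ≡ 5 (mod 7): 33·t ≡ 5 − 24 = -19 (mod 7).
    Reduce coefficients mod 7: 5·t ≡ 2 (mod 7).
    The inverse of 5 mod 7 is 3 (since 5·3 = 15 = 2·7 + 1), so t ≡ 3·2 = 6 ≡ 6 (mod 7).
    Then x = 24 + 33·6 = 222, valid modulo lcm(33, 7) = 231: x ≡ 222 (mod 231).
Verify: 222 mod 11 = 2 ✓, 222 mod 3 = 0 ✓, 222 mod 7 = 5 ✓.

x ≡ 222 (mod 231).


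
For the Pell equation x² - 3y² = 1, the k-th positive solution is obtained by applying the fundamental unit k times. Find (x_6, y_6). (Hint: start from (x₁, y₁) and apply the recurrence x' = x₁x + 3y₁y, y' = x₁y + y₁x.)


Step 1: Find the fundamental solution (x₁, y₁) of x² - 3y² = 1.
  Expand √3 as a continued fraction. a₀ = ⌊√3⌋ = 1; iterate m_{k+1} = d_k·a_k − m_k, d_{k+1} = (3 − m_{k+1}²)/d_k, a_{k+1} = ⌊(a₀ + m_{k+1})/d_{k+1}⌋ (starting m₀ = 0, d₀ = 1), with convergents p_k = a_k·p_{k-1} + p_{k-2}, q_k = a_k·q_{k-1} + q_{k-2} (p₋₁ = 1, q₋₁ = 0):
  k = 0: a₀ = 1; p₀/q₀ = 1/1; p₀² − 3·q₀² = 1 − 3 = -2.
  k = 1: m = 1, d = 2, a = ⌊(1 + 1)/2⌋ = 1; p/q = (1·1 + 1)/(1·1 + 0) = 2/1; p² − 3·q² = 4 − 3 = 1.
  The first convergent with p² − 3·q² = 1 gives the fundamental solution (x₁, y₁) = (2, 1).
Step 2: Apply the recurrence (x_{n+1}, y_{n+1}) = (x₁x_n + 3y₁y_n, x₁y_n + y₁x_n) repeatedly.
  From (x_1, y_1) = (2, 1): x_2 = 2·2 + 3·1·1 = 7; y_2 = 2·1 + 1·2 = 4.
  From (x_2, y_2) = (7, 4): x_3 = 2·7 + 3·1·4 = 26; y_3 = 2·4 + 1·7 = 15.
  From (x_3, y_3) = (26, 15): x_4 = 2·26 + 3·1·15 = 97; y_4 = 2·15 + 1·26 = 56.
  From (x_4, y_4) = (97, 56): x_5 = 2·97 + 3·1·56 = 362; y_5 = 2·56 + 1·97 = 209.
  From (x_5, y_5) = (362, 209): x_6 = 2·362 + 3·1·209 = 1351; y_6 = 2·209 + 1·362 = 780.
Step 3: Verify x_6² - 3·y_6² = 1825201 - 1825200 = 1 (should be 1). ✓

(x_1, y_1) = (2, 1); (x_6, y_6) = (1351, 780).


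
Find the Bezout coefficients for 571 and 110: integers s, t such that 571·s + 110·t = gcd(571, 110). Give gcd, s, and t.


Euclidean algorithm on (571, 110) — divide until remainder is 0:
  571 = 5 · 110 + 21
  110 = 5 · 21 + 5
  21 = 4 · 5 + 1
  5 = 5 · 1 + 0
gcd(571, 110) = 1.
Track Bezout coefficients alongside the remainders: start with r₀ = 571 = a·1 + b·0 (s = 1, t = 0) and r₁ = 110 = a·0 + b·1 (s = 0, t = 1); each new remainder r_{k+1} = r_{k-1} − q_k·r_k inherits s_{k+1} = s_{k-1} − q_k·s_k, t_{k+1} = t_{k-1} − q_k·t_k, so r_k = a·s_k + b·t_k at every step:
  q = 5: r = 21, s = 1 − 5·0 = 1, t = 0 − 5·1 = -5  (check: 571·1 + 110·(-5) = 21)
  q = 5: r = 5, s = 0 − 5·1 = -5, t = 1 − 5·(-5) = 26  (check: 571·(-5) + 110·26 = 5)
  q = 4: r = 1, s = 1 − 4·(-5) = 21, t = -5 − 4·26 = -109  (check: 571·21 + 110·(-109) = 1)
The row with r = 1 (the gcd) gives the Bezout coefficients s = 21, t = -109.
Result: 571 · (21) + 110 · (-109) = 1.

gcd(571, 110) = 1; s = 21, t = -109 (check: 571·21 + 110·(-109) = 1).


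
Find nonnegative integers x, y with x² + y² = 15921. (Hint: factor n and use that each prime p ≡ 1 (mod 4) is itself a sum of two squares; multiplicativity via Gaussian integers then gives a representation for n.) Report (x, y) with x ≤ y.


Step 1: Factor n = 15921 = 3^2 · 29 · 61.
Step 2: Check the mod-4 condition on each prime factor: 3 ≡ 3 (mod 4), exponent 2 (must be even); 29 ≡ 1 (mod 4), exponent 1; 61 ≡ 1 (mod 4), exponent 1.
All primes ≡ 3 (mod 4) appear to even exponent (or don't appear), so by the two-squares theorem n IS expressible as a sum of two squares.
Step 3: Build a representation. Group n = k² · m with k = 3 and m = 29 · 61 = 1769 (a product of primes ≡ 1 (mod 4)); a representation of m scales to one of n via (k·x)² + (k·y)² = k²(x² + y²). Each prime p ≡ 1 (mod 4) is itself a sum of two squares; find a² by testing p − a² for a perfect square:
  29: 29 − 1² = 28, 29 − 2² = 25 = 5² ⇒ 29 = 2² + 5².
  61: 61 − 1² = 60, 61 − 2² = 57, 61 − 3² = 52, 61 − 4² = 45, 61 − 5² = 36 = 6² ⇒ 61 = 5² + 6².
  Combine using the Brahmagupta–Fibonacci identity (a² + b²)(c² + d²) = (ac − bd)² + (ad + bc)² = (ac + bd)² + (ad − bc)²:
  29 · 61 = 1769: from (2² + 5²)(5² + 6²), take (2·5 − 5·6, 2·6 + 5·5) = (10 − 30, 12 + 25) = (-20, 37); dropping signs (only squares matter) gives (20, 37); check 20² + 37² = 400 + 1369 = 1769 ✓.
  Scale by k = 3: (3·20, 3·37) = (60, 111).
Step 4: Order so x ≤ y and verify: 60² + 111² = 3600 + 12321 = 15921 = n. ✓

n = 15921 = 60² + 111² (one valid representation with x ≤ y).


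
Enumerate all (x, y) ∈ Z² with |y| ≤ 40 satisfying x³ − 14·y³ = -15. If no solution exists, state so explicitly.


The equation is x³ - 14y³ = -15. For fixed y, x³ = 14·y³ − 15, so a solution requires the RHS to be a perfect cube.
Strategy: iterate y from -40 to 40, compute RHS = 14·y³ − 15, and check whether it is a (positive or negative) perfect cube.
Check small values of y:
  y = 0: RHS = -15 is not a perfect cube.
  y = 1: RHS = -1 = (-1)³ ⇒ x = -1 works.
  y = -1: RHS = -29 is not a perfect cube.
  y = 2: RHS = 97 is not a perfect cube.
  y = -2: RHS = -127 is not a perfect cube.
  y = 3: RHS = 363 is not a perfect cube.
  y = -3: RHS = -393 is not a perfect cube.
Continuing the search up to |y| = 40 finds no further solutions beyond those listed.
Collected solutions: (-1, 1).

Solutions (with |y| ≤ 40): (-1, 1).


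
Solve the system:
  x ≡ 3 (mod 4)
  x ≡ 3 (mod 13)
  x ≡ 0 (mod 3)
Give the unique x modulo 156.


Moduli 4, 13, 3 are pairwise coprime; by CRT there is a unique solution modulo M = 4 · 13 · 3 = 156.
Solve pairwise, accumulating the modulus:
  Start with x ≡ 3 (mod 4).
  Combine with x ≡ 3 (mod 13): since gcd(4, 13) = 1, we get a unique residue mod 52.
    Write x = 3 + 4·t and substitute into x ≡ 3 (mod 13): 4·t ≡ 3 − 3 = 0 (mod 13).
    The inverse of 4 mod 13 is 10 (since 4·10 = 40 = 3·13 + 1), so t ≡ 10·0 = 0 ≡ 0 (mod 13).
    Then x = 3 + 4·0 = 3, valid modulo lcm(4, 13) = 52: x ≡ 3 (mod 52).
  Combine with x ≡ 0 (mod 3): since gcd(52, 3) = 1, we get a unique residue mod 156.
    Write x = 3 + 52·t and substitute into x ≡ 0 (mod 3): 52·t ≡ 0 − 3 = -3 (mod 3).
    Reduce coefficients mod 3: 1·t ≡ 0 (mod 3).
    So t ≡ 0 (mod 3).
    Then x = 3 + 52·0 = 3, valid modulo lcm(52, 3) = 156: x ≡ 3 (mod 156).
Verify: 3 mod 4 = 3 ✓, 3 mod 13 = 3 ✓, 3 mod 3 = 0 ✓.

x ≡ 3 (mod 156).
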